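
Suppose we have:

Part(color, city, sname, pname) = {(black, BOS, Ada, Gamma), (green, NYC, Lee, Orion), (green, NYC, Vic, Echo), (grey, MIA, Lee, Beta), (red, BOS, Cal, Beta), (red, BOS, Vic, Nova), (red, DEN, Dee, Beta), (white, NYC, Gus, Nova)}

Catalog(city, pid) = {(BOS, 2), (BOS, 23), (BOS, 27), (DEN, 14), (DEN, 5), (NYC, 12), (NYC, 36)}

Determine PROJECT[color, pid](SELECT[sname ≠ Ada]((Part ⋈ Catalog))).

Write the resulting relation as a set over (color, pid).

{(green, 12), (green, 36), (red, 14), (red, 2), (red, 23), (red, 27), (red, 5), (white, 12), (white, 36)}

Natural join on city: {(black, BOS, Ada, Gamma, 2), (black, BOS, Ada, Gamma, 23), (black, BOS, Ada, Gamma, 27), (green, NYC, Lee, Orion, 12), (green, NYC, Lee, Orion, 36), (green, NYC, Vic, Echo, 12), (green, NYC, Vic, Echo, 36), (red, BOS, Cal, Beta, 2), (red, BOS, Cal, Beta, 23), (red, BOS, Cal, Beta, 27), (red, BOS, Vic, Nova, 2), (red, BOS, Vic, Nova, 23), (red, BOS, Vic, Nova, 27), (red, DEN, Dee, Beta, 14), (red, DEN, Dee, Beta, 5), (white, NYC, Gus, Nova, 12), (white, NYC, Gus, Nova, 36)}
σ[sname ≠ Ada]: keep tuples satisfying sname ≠ Ada → {(green, NYC, Lee, Orion, 12), (green, NYC, Lee, Orion, 36), (green, NYC, Vic, Echo, 12), (green, NYC, Vic, Echo, 36), (red, BOS, Cal, Beta, 2), (red, BOS, Cal, Beta, 23), (red, BOS, Cal, Beta, 27), (red, BOS, Vic, Nova, 2), (red, BOS, Vic, Nova, 23), (red, BOS, Vic, Nova, 27), (red, DEN, Dee, Beta, 14), (red, DEN, Dee, Beta, 5), (white, NYC, Gus, Nova, 12), (white, NYC, Gus, Nova, 36)}
Keep only column(s) color, pid (5 duplicate(s) eliminated): {(green, 12), (green, 36), (red, 14), (red, 2), (red, 23), (red, 27), (red, 5), (white, 12), (white, 36)}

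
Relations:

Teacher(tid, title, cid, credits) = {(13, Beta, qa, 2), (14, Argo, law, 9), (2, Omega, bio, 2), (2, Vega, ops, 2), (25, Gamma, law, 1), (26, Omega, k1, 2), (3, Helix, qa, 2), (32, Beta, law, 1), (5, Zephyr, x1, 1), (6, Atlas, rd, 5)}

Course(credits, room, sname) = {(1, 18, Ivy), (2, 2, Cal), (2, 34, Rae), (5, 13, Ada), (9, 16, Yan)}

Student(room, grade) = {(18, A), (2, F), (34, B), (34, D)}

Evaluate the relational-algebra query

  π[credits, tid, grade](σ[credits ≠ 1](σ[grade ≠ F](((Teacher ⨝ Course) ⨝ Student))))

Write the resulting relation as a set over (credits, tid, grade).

{(2, 13, B), (2, 13, D), (2, 2, B), (2, 2, D), (2, 26, B), (2, 26, D), (2, 3, B), (2, 3, D)}

Natural join on credits: {(13, Beta, qa, 2, 2, Cal), (13, Beta, qa, 2, 34, Rae), (14, Argo, law, 9, 16, Yan), (2, Omega, bio, 2, 2, Cal), (2, Omega, bio, 2, 34, Rae), (2, Vega, ops, 2, 2, Cal), (2, Vega, ops, 2, 34, Rae), (25, Gamma, law, 1, 18, Ivy), (26, Omega, k1, 2, 2, Cal), (26, Omega, k1, 2, 34, Rae), (3, Helix, qa, 2, 2, Cal), (3, Helix, qa, 2, 34, Rae), (32, Beta, law, 1, 18, Ivy), (5, Zephyr, x1, 1, 18, Ivy), (6, Atlas, rd, 5, 13, Ada)}
Natural join on room: {(13, Beta, qa, 2, 2, Cal, F), (13, Beta, qa, 2, 34, Rae, B), (13, Beta, qa, 2, 34, Rae, D), (2, Omega, bio, 2, 2, Cal, F), (2, Omega, bio, 2, 34, Rae, B), (2, Omega, bio, 2, 34, Rae, D), (2, Vega, ops, 2, 2, Cal, F), (2, Vega, ops, 2, 34, Rae, B), (2, Vega, ops, 2, 34, Rae, D), (25, Gamma, law, 1, 18, Ivy, A), (26, Omega, k1, 2, 2, Cal, F), (26, Omega, k1, 2, 34, Rae, B), (26, Omega, k1, 2, 34, Rae, D), (3, Helix, qa, 2, 2, Cal, F), (3, Helix, qa, 2, 34, Rae, B), (3, Helix, qa, 2, 34, Rae, D), (32, Beta, law, 1, 18, Ivy, A), (5, Zephyr, x1, 1, 18, Ivy, A)}
Selection grade ≠ F: {(13, Beta, qa, 2, 34, Rae, B), (13, Beta, qa, 2, 34, Rae, D), (2, Omega, bio, 2, 34, Rae, B), (2, Omega, bio, 2, 34, Rae, D), (2, Vega, ops, 2, 34, Rae, B), (2, Vega, ops, 2, 34, Rae, D), (25, Gamma, law, 1, 18, Ivy, A), (26, Omega, k1, 2, 34, Rae, B), (26, Omega, k1, 2, 34, Rae, D), (3, Helix, qa, 2, 34, Rae, B), (3, Helix, qa, 2, 34, Rae, D), (32, Beta, law, 1, 18, Ivy, A), (5, Zephyr, x1, 1, 18, Ivy, A)}
Selection credits ≠ 1: {(13, Beta, qa, 2, 34, Rae, B), (13, Beta, qa, 2, 34, Rae, D), (2, Omega, bio, 2, 34, Rae, B), (2, Omega, bio, 2, 34, Rae, D), (2, Vega, ops, 2, 34, Rae, B), (2, Vega, ops, 2, 34, Rae, D), (26, Omega, k1, 2, 34, Rae, B), (26, Omega, k1, 2, 34, Rae, D), (3, Helix, qa, 2, 34, Rae, B), (3, Helix, qa, 2, 34, Rae, D)}
π[credits, tid, grade]: project onto (credits, tid, grade) (2 duplicate(s) eliminated) → {(2, 13, B), (2, 13, D), (2, 2, B), (2, 2, D), (2, 26, B), (2, 26, D), (2, 3, B), (2, 3, D)}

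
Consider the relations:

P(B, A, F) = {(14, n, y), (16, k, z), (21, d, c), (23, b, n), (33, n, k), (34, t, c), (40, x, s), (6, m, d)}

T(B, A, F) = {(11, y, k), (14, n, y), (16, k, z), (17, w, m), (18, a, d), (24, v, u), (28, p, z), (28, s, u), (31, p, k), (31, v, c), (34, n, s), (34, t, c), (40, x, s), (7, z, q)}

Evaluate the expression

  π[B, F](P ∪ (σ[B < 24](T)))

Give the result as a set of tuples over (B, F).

{(11, k), (14, y), (16, z), (17, m), (18, d), (21, c), (23, n), (33, k), (34, c), (40, s), (6, d), (7, q)}

Filtering on B < 24 leaves {(11, y, k), (14, n, y), (16, k, z), (17, w, m), (18, a, d), (7, z, q)}.
Taking the union: {(11, y, k), (14, n, y), (16, k, z), (17, w, m), (18, a, d), (21, d, c), (23, b, n), (33, n, k), (34, t, c), (40, x, s), (6, m, d), (7, z, q)}
π[B, F]: project onto (B, F) → {(11, k), (14, y), (16, z), (17, m), (18, d), (21, c), (23, n), (33, k), (34, c), (40, s), (6, d), (7, q)}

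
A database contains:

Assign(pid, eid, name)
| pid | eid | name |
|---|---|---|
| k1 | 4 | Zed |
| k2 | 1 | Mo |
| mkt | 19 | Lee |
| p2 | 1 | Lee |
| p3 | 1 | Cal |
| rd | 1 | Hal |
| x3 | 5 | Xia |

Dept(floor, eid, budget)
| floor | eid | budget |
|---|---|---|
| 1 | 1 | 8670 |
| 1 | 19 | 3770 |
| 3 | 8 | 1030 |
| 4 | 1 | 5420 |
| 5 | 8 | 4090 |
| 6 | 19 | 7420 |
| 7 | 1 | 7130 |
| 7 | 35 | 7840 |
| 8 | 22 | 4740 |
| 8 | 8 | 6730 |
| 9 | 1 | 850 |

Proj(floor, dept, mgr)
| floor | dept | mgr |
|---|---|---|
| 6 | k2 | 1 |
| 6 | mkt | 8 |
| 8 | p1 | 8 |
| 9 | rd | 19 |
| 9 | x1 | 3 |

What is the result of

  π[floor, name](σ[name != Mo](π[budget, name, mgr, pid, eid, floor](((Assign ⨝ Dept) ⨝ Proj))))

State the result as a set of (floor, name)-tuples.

Joining Assign and Dept on eid yields {(k2, 1, Mo, 1, 8670), (k2, 1, Mo, 4, 5420), (k2, 1, Mo, 7, 7130), (k2, 1, Mo, 9, 850), (mkt, 19, Lee, 1, 3770), (mkt, 19, Lee, 6, 7420), (p2, 1, Lee, 1, 8670), (p2, 1, Lee, 4, 5420), (p2, 1, Lee, 7, 7130), (p2, 1, Lee, 9, 850), (p3, 1, Cal, 1, 8670), (p3, 1, Cal, 4, 5420), (p3, 1, Cal, 7, 7130), (p3, 1, Cal, 9, 850), (rd, 1, Hal, 1, 8670), (rd, 1, Hal, 4, 5420), (rd, 1, Hal, 7, 7130), (rd, 1, Hal, 9, 850)}.
Joining (Assign ⨝ Dept) and Proj on floor yields {(k2, 1, Mo, 9, 850, rd, 19), (k2, 1, Mo, 9, 850, x1, 3), (mkt, 19, Lee, 6, 7420, k2, 1), (mkt, 19, Lee, 6, 7420, mkt, 8), (p2, 1, Lee, 9, 850, rd, 19), (p2, 1, Lee, 9, 850, x1, 3), (p3, 1, Cal, 9, 850, rd, 19), (p3, 1, Cal, 9, 850, x1, 3), (rd, 1, Hal, 9, 850, rd, 19), (rd, 1, Hal, 9, 850, x1, 3)}.
Projecting to budget, name, mgr, pid, eid, floor: {(7420, Lee, 1, mkt, 19, 6), (7420, Lee, 8, mkt, 19, 6), (850, Cal, 19, p3, 1, 9), (850, Cal, 3, p3, 1, 9), (850, Hal, 19, rd, 1, 9), (850, Hal, 3, rd, 1, 9), (850, Lee, 19, p2, 1, 9), (850, Lee, 3, p2, 1, 9), (850, Mo, 19, k2, 1, 9), (850, Mo, 3, k2, 1, 9)}
Apply σ_{name != Mo}; surviving tuples: {(7420, Lee, 1, mkt, 19, 6), (7420, Lee, 8, mkt, 19, 6), (850, Cal, 19, p3, 1, 9), (850, Cal, 3, p3, 1, 9), (850, Hal, 19, rd, 1, 9), (850, Hal, 3, rd, 1, 9), (850, Lee, 19, p2, 1, 9), (850, Lee, 3, p2, 1, 9)}
Projecting to floor, name (4 duplicate(s) eliminated): {(6, Lee), (9, Cal), (9, Hal), (9, Lee)}

{(6, Lee), (9, Cal), (9, Hal), (9, Lee)}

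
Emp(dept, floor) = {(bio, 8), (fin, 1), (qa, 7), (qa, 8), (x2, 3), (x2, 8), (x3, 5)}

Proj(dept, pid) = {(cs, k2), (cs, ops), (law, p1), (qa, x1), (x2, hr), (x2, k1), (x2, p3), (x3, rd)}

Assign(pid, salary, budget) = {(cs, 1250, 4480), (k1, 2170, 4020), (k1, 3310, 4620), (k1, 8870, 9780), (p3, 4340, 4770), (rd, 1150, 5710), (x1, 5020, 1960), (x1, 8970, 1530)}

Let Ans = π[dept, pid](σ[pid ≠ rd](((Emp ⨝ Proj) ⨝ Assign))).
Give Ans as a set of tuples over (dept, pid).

{(qa, x1), (x2, k1), (x2, p3)}

Joining Emp and Proj on dept yields {(qa, 7, x1), (qa, 8, x1), (x2, 3, hr), (x2, 3, k1), (x2, 3, p3), (x2, 8, hr), (x2, 8, k1), (x2, 8, p3), (x3, 5, rd)}.
Joining (Emp ⨝ Proj) and Assign on pid yields {(qa, 7, x1, 5020, 1960), (qa, 7, x1, 8970, 1530), (qa, 8, x1, 5020, 1960), (qa, 8, x1, 8970, 1530), (x2, 3, k1, 2170, 4020), (x2, 3, k1, 3310, 4620), (x2, 3, k1, 8870, 9780), (x2, 3, p3, 4340, 4770), (x2, 8, k1, 2170, 4020), (x2, 8, k1, 3310, 4620), (x2, 8, k1, 8870, 9780), (x2, 8, p3, 4340, 4770), (x3, 5, rd, 1150, 5710)}.
Apply σ_{pid ≠ rd}; surviving tuples: {(qa, 7, x1, 5020, 1960), (qa, 7, x1, 8970, 1530), (qa, 8, x1, 5020, 1960), (qa, 8, x1, 8970, 1530), (x2, 3, k1, 2170, 4020), (x2, 3, k1, 3310, 4620), (x2, 3, k1, 8870, 9780), (x2, 3, p3, 4340, 4770), (x2, 8, k1, 2170, 4020), (x2, 8, k1, 3310, 4620), (x2, 8, k1, 8870, 9780), (x2, 8, p3, 4340, 4770)}
π[dept, pid]: project onto (dept, pid) (9 duplicate(s) eliminated) → {(qa, x1), (x2, k1), (x2, p3)}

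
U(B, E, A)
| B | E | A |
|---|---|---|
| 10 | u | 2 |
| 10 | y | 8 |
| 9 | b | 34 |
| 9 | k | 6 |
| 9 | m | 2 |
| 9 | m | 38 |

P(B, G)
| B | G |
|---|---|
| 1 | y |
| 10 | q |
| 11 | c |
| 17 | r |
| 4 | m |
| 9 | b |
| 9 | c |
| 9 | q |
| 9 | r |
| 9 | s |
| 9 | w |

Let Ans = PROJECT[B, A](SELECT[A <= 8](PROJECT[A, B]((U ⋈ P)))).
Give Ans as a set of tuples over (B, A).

{(10, 2), (10, 8), (9, 2), (9, 6)}

U ⋈ P (natural join on B): {(10, u, 2, q), (10, y, 8, q), (9, b, 34, b), (9, b, 34, c), (9, b, 34, q), (9, b, 34, r), (9, b, 34, s), (9, b, 34, w), (9, k, 6, b), (9, k, 6, c), (9, k, 6, q), (9, k, 6, r), (9, k, 6, s), (9, k, 6, w), (9, m, 2, b), (9, m, 2, c), (9, m, 2, q), (9, m, 2, r), (9, m, 2, s), (9, m, 2, w), (9, m, 38, b), (9, m, 38, c), (9, m, 38, q), (9, m, 38, r), (9, m, 38, s), (9, m, 38, w)}
π[A, B]: project onto (A, B) (20 duplicate(s) eliminated) → {(2, 10), (2, 9), (34, 9), (38, 9), (6, 9), (8, 10)}
Apply σ_{A <= 8}; surviving tuples: {(2, 10), (2, 9), (6, 9), (8, 10)}
π[B, A]: project onto (B, A) → {(10, 2), (10, 8), (9, 2), (9, 6)}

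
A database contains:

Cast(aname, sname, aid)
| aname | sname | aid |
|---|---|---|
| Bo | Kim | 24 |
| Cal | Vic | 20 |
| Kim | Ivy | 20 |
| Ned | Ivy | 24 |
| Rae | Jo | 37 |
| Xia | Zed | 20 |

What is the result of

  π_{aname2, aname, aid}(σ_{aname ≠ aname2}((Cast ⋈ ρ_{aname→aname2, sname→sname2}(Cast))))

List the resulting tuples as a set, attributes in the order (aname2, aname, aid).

{(Bo, Ned, 24), (Cal, Kim, 20), (Cal, Xia, 20), (Kim, Cal, 20), (Kim, Xia, 20), (Ned, Bo, 24), (Xia, Cal, 20), (Xia, Kim, 20)}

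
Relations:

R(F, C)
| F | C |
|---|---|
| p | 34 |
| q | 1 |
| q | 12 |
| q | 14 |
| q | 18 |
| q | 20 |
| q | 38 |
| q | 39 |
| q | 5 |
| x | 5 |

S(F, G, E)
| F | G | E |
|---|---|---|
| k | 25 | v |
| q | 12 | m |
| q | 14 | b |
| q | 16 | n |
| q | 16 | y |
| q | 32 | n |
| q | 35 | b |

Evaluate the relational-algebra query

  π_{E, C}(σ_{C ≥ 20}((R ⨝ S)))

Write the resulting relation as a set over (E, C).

{(b, 20), (b, 38), (b, 39), (m, 20), (m, 38), (m, 39), (n, 20), (n, 38), (n, 39), (y, 20), (y, 38), (y, 39)}

Natural join on F: {(q, 1, 12, m), (q, 1, 14, b), (q, 1, 16, n), (q, 1, 16, y), (q, 1, 32, n), (q, 1, 35, b), (q, 12, 12, m), (q, 12, 14, b), (q, 12, 16, n), (q, 12, 16, y), (q, 12, 32, n), (q, 12, 35, b), (q, 14, 12, m), (q, 14, 14, b), (q, 14, 16, n), (q, 14, 16, y), (q, 14, 32, n), (q, 14, 35, b), (q, 18, 12, m), (q, 18, 14, b), (q, 18, 16, n), (q, 18, 16, y), (q, 18, 32, n), (q, 18, 35, b), (q, 20, 12, m), (q, 20, 14, b), (q, 20, 16, n), (q, 20, 16, y), (q, 20, 32, n), (q, 20, 35, b), (q, 38, 12, m), (q, 38, 14, b), (q, 38, 16, n), (q, 38, 16, y), (q, 38, 32, n), (q, 38, 35, b), (q, 39, 12, m), (q, 39, 14, b), (q, 39, 16, n), (q, 39, 16, y), (q, 39, 32, n), (q, 39, 35, b), (q, 5, 12, m), (q, 5, 14, b), (q, 5, 16, n), (q, 5, 16, y), (q, 5, 32, n), (q, 5, 35, b)}
σ[C ≥ 20]: keep tuples satisfying C ≥ 20 → {(q, 20, 12, m), (q, 20, 14, b), (q, 20, 16, n), (q, 20, 16, y), (q, 20, 32, n), (q, 20, 35, b), (q, 38, 12, m), (q, 38, 14, b), (q, 38, 16, n), (q, 38, 16, y), (q, 38, 32, n), (q, 38, 35, b), (q, 39, 12, m), (q, 39, 14, b), (q, 39, 16, n), (q, 39, 16, y), (q, 39, 32, n), (q, 39, 35, b)}
π_{E, C} gives {(b, 20), (b, 38), (b, 39), (m, 20), (m, 38), (m, 39), (n, 20), (n, 38), (n, 39), (y, 20), (y, 38), (y, 39)} (6 duplicate(s) eliminated).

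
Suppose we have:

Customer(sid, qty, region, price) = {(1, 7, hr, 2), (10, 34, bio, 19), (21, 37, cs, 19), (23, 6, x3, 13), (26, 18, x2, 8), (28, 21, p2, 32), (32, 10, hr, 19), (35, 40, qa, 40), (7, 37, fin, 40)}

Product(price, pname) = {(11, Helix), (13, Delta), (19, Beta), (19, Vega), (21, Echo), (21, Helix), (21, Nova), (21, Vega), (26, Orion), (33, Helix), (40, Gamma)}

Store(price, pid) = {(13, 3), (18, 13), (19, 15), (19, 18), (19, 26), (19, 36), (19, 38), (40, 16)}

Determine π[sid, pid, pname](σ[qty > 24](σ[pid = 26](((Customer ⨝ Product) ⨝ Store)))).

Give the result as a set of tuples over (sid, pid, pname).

Joining Customer and Product on price yields {(10, 34, bio, 19, Beta), (10, 34, bio, 19, Vega), (21, 37, cs, 19, Beta), (21, 37, cs, 19, Vega), (23, 6, x3, 13, Delta), (32, 10, hr, 19, Beta), (32, 10, hr, 19, Vega), (35, 40, qa, 40, Gamma), (7, 37, fin, 40, Gamma)}.
Joining (Customer ⨝ Product) and Store on price yields {(10, 34, bio, 19, Beta, 15), (10, 34, bio, 19, Beta, 18), (10, 34, bio, 19, Beta, 26), (10, 34, bio, 19, Beta, 36), (10, 34, bio, 19, Beta, 38), (10, 34, bio, 19, Vega, 15), (10, 34, bio, 19, Vega, 18), (10, 34, bio, 19, Vega, 26), (10, 34, bio, 19, Vega, 36), (10, 34, bio, 19, Vega, 38), (21, 37, cs, 19, Beta, 15), (21, 37, cs, 19, Beta, 18), (21, 37, cs, 19, Beta, 26), (21, 37, cs, 19, Beta, 36), (21, 37, cs, 19, Beta, 38), (21, 37, cs, 19, Vega, 15), (21, 37, cs, 19, Vega, 18), (21, 37, cs, 19, Vega, 26), (21, 37, cs, 19, Vega, 36), (21, 37, cs, 19, Vega, 38), (23, 6, x3, 13, Delta, 3), (32, 10, hr, 19, Beta, 15), (32, 10, hr, 19, Beta, 18), (32, 10, hr, 19, Beta, 26), (32, 10, hr, 19, Beta, 36), (32, 10, hr, 19, Beta, 38), (32, 10, hr, 19, Vega, 15), (32, 10, hr, 19, Vega, 18), (32, 10, hr, 19, Vega, 26), (32, 10, hr, 19, Vega, 36), (32, 10, hr, 19, Vega, 38), (35, 40, qa, 40, Gamma, 16), (7, 37, fin, 40, Gamma, 16)}.
Apply σ_{pid = 26}; surviving tuples: {(10, 34, bio, 19, Beta, 26), (10, 34, bio, 19, Vega, 26), (21, 37, cs, 19, Beta, 26), (21, 37, cs, 19, Vega, 26), (32, 10, hr, 19, Beta, 26), (32, 10, hr, 19, Vega, 26)}
Apply σ_{qty > 24}; surviving tuples: {(10, 34, bio, 19, Beta, 26), (10, 34, bio, 19, Vega, 26), (21, 37, cs, 19, Beta, 26), (21, 37, cs, 19, Vega, 26)}
π[sid, pid, pname]: project onto (sid, pid, pname) → {(10, 26, Beta), (10, 26, Vega), (21, 26, Beta), (21, 26, Vega)}

{(10, 26, Beta), (10, 26, Vega), (21, 26, Beta), (21, 26, Vega)}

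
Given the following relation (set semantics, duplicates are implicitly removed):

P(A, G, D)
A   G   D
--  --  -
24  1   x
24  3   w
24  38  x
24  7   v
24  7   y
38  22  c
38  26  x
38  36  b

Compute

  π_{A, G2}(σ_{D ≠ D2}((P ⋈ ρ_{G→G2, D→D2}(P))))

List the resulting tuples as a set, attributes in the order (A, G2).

{(24, 1), (24, 3), (24, 38), (24, 7), (38, 22), (38, 26), (38, 36)}

ρ[G→G2, D→D2]: schema becomes (A, G2, D2); tuples unchanged.
Natural join on A: {(24, 1, x, 1, x), (24, 1, x, 3, w), (24, 1, x, 38, x), (24, 1, x, 7, v), (24, 1, x, 7, y), (24, 3, w, 1, x), (24, 3, w, 3, w), (24, 3, w, 38, x), (24, 3, w, 7, v), (24, 3, w, 7, y), (24, 38, x, 1, x), (24, 38, x, 3, w), (24, 38, x, 38, x), (24, 38, x, 7, v), (24, 38, x, 7, y), (24, 7, v, 1, x), (24, 7, v, 3, w), (24, 7, v, 38, x), (24, 7, v, 7, v), (24, 7, v, 7, y), (24, 7, y, 1, x), (24, 7, y, 3, w), (24, 7, y, 38, x), (24, 7, y, 7, v), (24, 7, y, 7, y), (38, 22, c, 22, c), (38, 22, c, 26, x), (38, 22, c, 36, b), (38, 26, x, 22, c), (38, 26, x, 26, x), (38, 26, x, 36, b), (38, 36, b, 22, c), (38, 36, b, 26, x), (38, 36, b, 36, b)}
Apply σ_{D ≠ D2}; surviving tuples: {(24, 1, x, 3, w), (24, 1, x, 7, v), (24, 1, x, 7, y), (24, 3, w, 1, x), (24, 3, w, 38, x), (24, 3, w, 7, v), (24, 3, w, 7, y), (24, 38, x, 3, w), (24, 38, x, 7, v), (24, 38, x, 7, y), (24, 7, v, 1, x), (24, 7, v, 3, w), (24, 7, v, 38, x), (24, 7, v, 7, y), (24, 7, y, 1, x), (24, 7, y, 3, w), (24, 7, y, 38, x), (24, 7, y, 7, v), (38, 22, c, 26, x), (38, 22, c, 36, b), (38, 26, x, 22, c), (38, 26, x, 36, b), (38, 36, b, 22, c), (38, 36, b, 26, x)}
π_{A, G2} gives {(24, 1), (24, 3), (24, 38), (24, 7), (38, 22), (38, 26), (38, 36)} (17 duplicate(s) eliminated).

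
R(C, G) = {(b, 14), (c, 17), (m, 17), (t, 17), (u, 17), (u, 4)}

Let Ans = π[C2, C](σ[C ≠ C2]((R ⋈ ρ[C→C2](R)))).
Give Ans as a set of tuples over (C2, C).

{(c, m), (c, t), (c, u), (m, c), (m, t), (m, u), (t, c), (t, m), (t, u), (u, c), (u, m), (u, t)}

ρ[C→C2]: schema becomes (C2, G); tuples unchanged.
Joining R and ρ[C→C2](R) on G yields {(b, 14, b), (c, 17, c), (c, 17, m), (c, 17, t), (c, 17, u), (m, 17, c), (m, 17, m), (m, 17, t), (m, 17, u), (t, 17, c), (t, 17, m), (t, 17, t), (t, 17, u), (u, 17, c), (u, 17, m), (u, 17, t), (u, 17, u), (u, 4, u)}.
Apply σ_{C ≠ C2}; surviving tuples: {(c, 17, m), (c, 17, t), (c, 17, u), (m, 17, c), (m, 17, t), (m, 17, u), (t, 17, c), (t, 17, m), (t, 17, u), (u, 17, c), (u, 17, m), (u, 17, t)}
Projecting to C2, C: {(c, m), (c, t), (c, u), (m, c), (m, t), (m, u), (t, c), (t, m), (t, u), (u, c), (u, m), (u, t)}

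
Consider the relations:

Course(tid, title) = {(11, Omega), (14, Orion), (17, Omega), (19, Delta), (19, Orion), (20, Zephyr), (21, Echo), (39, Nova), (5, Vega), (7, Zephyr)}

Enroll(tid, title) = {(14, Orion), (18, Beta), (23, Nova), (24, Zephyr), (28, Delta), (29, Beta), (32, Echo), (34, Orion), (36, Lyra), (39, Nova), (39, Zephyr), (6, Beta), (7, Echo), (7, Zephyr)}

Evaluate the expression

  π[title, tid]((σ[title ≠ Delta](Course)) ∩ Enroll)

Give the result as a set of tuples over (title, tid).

σ[title ≠ Delta]: keep tuples satisfying title ≠ Delta → {(11, Omega), (14, Orion), (17, Omega), (19, Orion), (20, Zephyr), (21, Echo), (39, Nova), (5, Vega), (7, Zephyr)}
Taking the intersection: {(14, Orion), (39, Nova), (7, Zephyr)}
π_{title, tid} gives {(Nova, 39), (Orion, 14), (Zephyr, 7)}.

{(Nova, 39), (Orion, 14), (Zephyr, 7)}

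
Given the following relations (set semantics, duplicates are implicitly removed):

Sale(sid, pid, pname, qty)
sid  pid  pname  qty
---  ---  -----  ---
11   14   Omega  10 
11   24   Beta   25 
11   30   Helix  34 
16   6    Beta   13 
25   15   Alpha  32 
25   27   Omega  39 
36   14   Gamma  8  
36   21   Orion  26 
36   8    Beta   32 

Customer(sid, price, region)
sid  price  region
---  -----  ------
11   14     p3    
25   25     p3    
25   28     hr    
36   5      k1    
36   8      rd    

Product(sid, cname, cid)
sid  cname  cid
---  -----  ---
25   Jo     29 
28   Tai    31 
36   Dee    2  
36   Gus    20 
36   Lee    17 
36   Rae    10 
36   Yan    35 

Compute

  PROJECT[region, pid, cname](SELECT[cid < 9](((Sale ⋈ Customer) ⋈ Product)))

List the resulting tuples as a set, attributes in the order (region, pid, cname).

{(k1, 14, Dee), (k1, 21, Dee), (k1, 8, Dee), (rd, 14, Dee), (rd, 21, Dee), (rd, 8, Dee)}

Natural join on sid: {(11, 14, Omega, 10, 14, p3), (11, 24, Beta, 25, 14, p3), (11, 30, Helix, 34, 14, p3), (25, 15, Alpha, 32, 25, p3), (25, 15, Alpha, 32, 28, hr), (25, 27, Omega, 39, 25, p3), (25, 27, Omega, 39, 28, hr), (36, 14, Gamma, 8, 5, k1), (36, 14, Gamma, 8, 8, rd), (36, 21, Orion, 26, 5, k1), (36, 21, Orion, 26, 8, rd), (36, 8, Beta, 32, 5, k1), (36, 8, Beta, 32, 8, rd)}
Natural join on sid: {(25, 15, Alpha, 32, 25, p3, Jo, 29), (25, 15, Alpha, 32, 28, hr, Jo, 29), (25, 27, Omega, 39, 25, p3, Jo, 29), (25, 27, Omega, 39, 28, hr, Jo, 29), (36, 14, Gamma, 8, 5, k1, Dee, 2), (36, 14, Gamma, 8, 5, k1, Gus, 20), (36, 14, Gamma, 8, 5, k1, Lee, 17), (36, 14, Gamma, 8, 5, k1, Rae, 10), (36, 14, Gamma, 8, 5, k1, Yan, 35), (36, 14, Gamma, 8, 8, rd, Dee, 2), (36, 14, Gamma, 8, 8, rd, Gus, 20), (36, 14, Gamma, 8, 8, rd, Lee, 17), (36, 14, Gamma, 8, 8, rd, Rae, 10), (36, 14, Gamma, 8, 8, rd, Yan, 35), (36, 21, Orion, 26, 5, k1, Dee, 2), (36, 21, Orion, 26, 5, k1, Gus, 20), (36, 21, Orion, 26, 5, k1, Lee, 17), (36, 21, Orion, 26, 5, k1, Rae, 10), (36, 21, Orion, 26, 5, k1, Yan, 35), (36, 21, Orion, 26, 8, rd, Dee, 2), (36, 21, Orion, 26, 8, rd, Gus, 20), (36, 21, Orion, 26, 8, rd, Lee, 17), (36, 21, Orion, 26, 8, rd, Rae, 10), (36, 21, Orion, 26, 8, rd, Yan, 35), (36, 8, Beta, 32, 5, k1, Dee, 2), (36, 8, Beta, 32, 5, k1, Gus, 20), (36, 8, Beta, 32, 5, k1, Lee, 17), (36, 8, Beta, 32, 5, k1, Rae, 10), (36, 8, Beta, 32, 5, k1, Yan, 35), (36, 8, Beta, 32, 8, rd, Dee, 2), (36, 8, Beta, 32, 8, rd, Gus, 20), (36, 8, Beta, 32, 8, rd, Lee, 17), (36, 8, Beta, 32, 8, rd, Rae, 10), (36, 8, Beta, 32, 8, rd, Yan, 35)}
Filtering on cid < 9 leaves {(36, 14, Gamma, 8, 5, k1, Dee, 2), (36, 14, Gamma, 8, 8, rd, Dee, 2), (36, 21, Orion, 26, 5, k1, Dee, 2), (36, 21, Orion, 26, 8, rd, Dee, 2), (36, 8, Beta, 32, 5, k1, Dee, 2), (36, 8, Beta, 32, 8, rd, Dee, 2)}.
π_{region, pid, cname} gives {(k1, 14, Dee), (k1, 21, Dee), (k1, 8, Dee), (rd, 14, Dee), (rd, 21, Dee), (rd, 8, Dee)}.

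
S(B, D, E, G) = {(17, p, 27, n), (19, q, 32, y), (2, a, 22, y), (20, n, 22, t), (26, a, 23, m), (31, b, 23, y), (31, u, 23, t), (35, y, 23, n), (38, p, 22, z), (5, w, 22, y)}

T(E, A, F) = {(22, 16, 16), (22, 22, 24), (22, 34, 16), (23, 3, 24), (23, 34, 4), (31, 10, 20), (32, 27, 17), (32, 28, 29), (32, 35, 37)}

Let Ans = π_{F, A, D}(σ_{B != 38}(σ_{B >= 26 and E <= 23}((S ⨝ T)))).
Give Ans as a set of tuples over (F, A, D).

Natural join on E: {(19, q, 32, y, 27, 17), (19, q, 32, y, 28, 29), (19, q, 32, y, 35, 37), (2, a, 22, y, 16, 16), (2, a, 22, y, 22, 24), (2, a, 22, y, 34, 16), (20, n, 22, t, 16, 16), (20, n, 22, t, 22, 24), (20, n, 22, t, 34, 16), (26, a, 23, m, 3, 24), (26, a, 23, m, 34, 4), (31, b, 23, y, 3, 24), (31, b, 23, y, 34, 4), (31, u, 23, t, 3, 24), (31, u, 23, t, 34, 4), (35, y, 23, n, 3, 24), (35, y, 23, n, 34, 4), (38, p, 22, z, 16, 16), (38, p, 22, z, 22, 24), (38, p, 22, z, 34, 16), (5, w, 22, y, 16, 16), (5, w, 22, y, 22, 24), (5, w, 22, y, 34, 16)}
Filtering on B >= 26 and E <= 23 leaves {(26, a, 23, m, 3, 24), (26, a, 23, m, 34, 4), (31, b, 23, y, 3, 24), (31, b, 23, y, 34, 4), (31, u, 23, t, 3, 24), (31, u, 23, t, 34, 4), (35, y, 23, n, 3, 24), (35, y, 23, n, 34, 4), (38, p, 22, z, 16, 16), (38, p, 22, z, 22, 24), (38, p, 22, z, 34, 16)}.
Filtering on B != 38 leaves {(26, a, 23, m, 3, 24), (26, a, 23, m, 34, 4), (31, b, 23, y, 3, 24), (31, b, 23, y, 34, 4), (31, u, 23, t, 3, 24), (31, u, 23, t, 34, 4), (35, y, 23, n, 3, 24), (35, y, 23, n, 34, 4)}.
Projecting to F, A, D: {(24, 3, a), (24, 3, b), (24, 3, u), (24, 3, y), (4, 34, a), (4, 34, b), (4, 34, u), (4, 34, y)}

{(24, 3, a), (24, 3, b), (24, 3, u), (24, 3, y), (4, 34, a), (4, 34, b), (4, 34, u), (4, 34, y)}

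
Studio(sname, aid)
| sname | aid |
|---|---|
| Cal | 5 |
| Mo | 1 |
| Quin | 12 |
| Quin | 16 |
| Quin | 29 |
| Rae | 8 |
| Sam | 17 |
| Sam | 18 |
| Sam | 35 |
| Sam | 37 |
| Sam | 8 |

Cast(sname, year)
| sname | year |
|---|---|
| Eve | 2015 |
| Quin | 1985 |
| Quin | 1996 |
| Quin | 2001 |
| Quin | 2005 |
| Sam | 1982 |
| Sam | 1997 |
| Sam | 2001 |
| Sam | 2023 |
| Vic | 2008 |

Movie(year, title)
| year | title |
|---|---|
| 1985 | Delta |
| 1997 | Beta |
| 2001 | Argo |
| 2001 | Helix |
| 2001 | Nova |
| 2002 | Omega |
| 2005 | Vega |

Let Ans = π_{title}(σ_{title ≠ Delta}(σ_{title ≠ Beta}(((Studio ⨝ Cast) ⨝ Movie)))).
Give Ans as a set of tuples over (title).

Joining Studio and Cast on sname yields {(Quin, 12, 1985), (Quin, 12, 1996), (Quin, 12, 2001), (Quin, 12, 2005), (Quin, 16, 1985), (Quin, 16, 1996), (Quin, 16, 2001), (Quin, 16, 2005), (Quin, 29, 1985), (Quin, 29, 1996), (Quin, 29, 2001), (Quin, 29, 2005), (Sam, 17, 1982), (Sam, 17, 1997), (Sam, 17, 2001), (Sam, 17, 2023), (Sam, 18, 1982), (Sam, 18, 1997), (Sam, 18, 2001), (Sam, 18, 2023), (Sam, 35, 1982), (Sam, 35, 1997), (Sam, 35, 2001), (Sam, 35, 2023), (Sam, 37, 1982), (Sam, 37, 1997), (Sam, 37, 2001), (Sam, 37, 2023), (Sam, 8, 1982), (Sam, 8, 1997), (Sam, 8, 2001), (Sam, 8, 2023)}.
Joining (Studio ⨝ Cast) and Movie on year yields {(Quin, 12, 1985, Delta), (Quin, 12, 2001, Argo), (Quin, 12, 2001, Helix), (Quin, 12, 2001, Nova), (Quin, 12, 2005, Vega), (Quin, 16, 1985, Delta), (Quin, 16, 2001, Argo), (Quin, 16, 2001, Helix), (Quin, 16, 2001, Nova), (Quin, 16, 2005, Vega), (Quin, 29, 1985, Delta), (Quin, 29, 2001, Argo), (Quin, 29, 2001, Helix), (Quin, 29, 2001, Nova), (Quin, 29, 2005, Vega), (Sam, 17, 1997, Beta), (Sam, 17, 2001, Argo), (Sam, 17, 2001, Helix), (Sam, 17, 2001, Nova), (Sam, 18, 1997, Beta), (Sam, 18, 2001, Argo), (Sam, 18, 2001, Helix), (Sam, 18, 2001, Nova), (Sam, 35, 1997, Beta), (Sam, 35, 2001, Argo), (Sam, 35, 2001, Helix), (Sam, 35, 2001, Nova), (Sam, 37, 1997, Beta), (Sam, 37, 2001, Argo), (Sam, 37, 2001, Helix), (Sam, 37, 2001, Nova), (Sam, 8, 1997, Beta), (Sam, 8, 2001, Argo), (Sam, 8, 2001, Helix), (Sam, 8, 2001, Nova)}.
σ[title ≠ Beta]: keep tuples satisfying title ≠ Beta → {(Quin, 12, 1985, Delta), (Quin, 12, 2001, Argo), (Quin, 12, 2001, Helix), (Quin, 12, 2001, Nova), (Quin, 12, 2005, Vega), (Quin, 16, 1985, Delta), (Quin, 16, 2001, Argo), (Quin, 16, 2001, Helix), (Quin, 16, 2001, Nova), (Quin, 16, 2005, Vega), (Quin, 29, 1985, Delta), (Quin, 29, 2001, Argo), (Quin, 29, 2001, Helix), (Quin, 29, 2001, Nova), (Quin, 29, 2005, Vega), (Sam, 17, 2001, Argo), (Sam, 17, 2001, Helix), (Sam, 17, 2001, Nova), (Sam, 18, 2001, Argo), (Sam, 18, 2001, Helix), (Sam, 18, 2001, Nova), (Sam, 35, 2001, Argo), (Sam, 35, 2001, Helix), (Sam, 35, 2001, Nova), (Sam, 37, 2001, Argo), (Sam, 37, 2001, Helix), (Sam, 37, 2001, Nova), (Sam, 8, 2001, Argo), (Sam, 8, 2001, Helix), (Sam, 8, 2001, Nova)}
σ[title ≠ Delta]: keep tuples satisfying title ≠ Delta → {(Quin, 12, 2001, Argo), (Quin, 12, 2001, Helix), (Quin, 12, 2001, Nova), (Quin, 12, 2005, Vega), (Quin, 16, 2001, Argo), (Quin, 16, 2001, Helix), (Quin, 16, 2001, Nova), (Quin, 16, 2005, Vega), (Quin, 29, 2001, Argo), (Quin, 29, 2001, Helix), (Quin, 29, 2001, Nova), (Quin, 29, 2005, Vega), (Sam, 17, 2001, Argo), (Sam, 17, 2001, Helix), (Sam, 17, 2001, Nova), (Sam, 18, 2001, Argo), (Sam, 18, 2001, Helix), (Sam, 18, 2001, Nova), (Sam, 35, 2001, Argo), (Sam, 35, 2001, Helix), (Sam, 35, 2001, Nova), (Sam, 37, 2001, Argo), (Sam, 37, 2001, Helix), (Sam, 37, 2001, Nova), (Sam, 8, 2001, Argo), (Sam, 8, 2001, Helix), (Sam, 8, 2001, Nova)}
π_{title} gives {Argo, Helix, Nova, Vega} (23 duplicate(s) eliminated).

{Argo, Helix, Nova, Vega}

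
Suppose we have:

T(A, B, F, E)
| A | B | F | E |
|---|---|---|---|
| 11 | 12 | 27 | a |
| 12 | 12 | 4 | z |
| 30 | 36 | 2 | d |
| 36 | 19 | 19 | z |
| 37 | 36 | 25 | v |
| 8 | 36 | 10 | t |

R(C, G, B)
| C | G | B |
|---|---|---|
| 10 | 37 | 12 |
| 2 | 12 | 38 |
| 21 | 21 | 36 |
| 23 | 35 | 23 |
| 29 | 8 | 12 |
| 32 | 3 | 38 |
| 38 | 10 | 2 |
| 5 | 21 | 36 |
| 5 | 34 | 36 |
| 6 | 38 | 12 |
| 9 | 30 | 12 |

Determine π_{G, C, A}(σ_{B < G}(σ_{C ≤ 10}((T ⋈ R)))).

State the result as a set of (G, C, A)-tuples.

{(30, 9, 11), (30, 9, 12), (37, 10, 11), (37, 10, 12), (38, 6, 11), (38, 6, 12)}

T ⋈ R (natural join on B): {(11, 12, 27, a, 10, 37), (11, 12, 27, a, 29, 8), (11, 12, 27, a, 6, 38), (11, 12, 27, a, 9, 30), (12, 12, 4, z, 10, 37), (12, 12, 4, z, 29, 8), (12, 12, 4, z, 6, 38), (12, 12, 4, z, 9, 30), (30, 36, 2, d, 21, 21), (30, 36, 2, d, 5, 21), (30, 36, 2, d, 5, 34), (37, 36, 25, v, 21, 21), (37, 36, 25, v, 5, 21), (37, 36, 25, v, 5, 34), (8, 36, 10, t, 21, 21), (8, 36, 10, t, 5, 21), (8, 36, 10, t, 5, 34)}
Filtering on C ≤ 10 leaves {(11, 12, 27, a, 10, 37), (11, 12, 27, a, 6, 38), (11, 12, 27, a, 9, 30), (12, 12, 4, z, 10, 37), (12, 12, 4, z, 6, 38), (12, 12, 4, z, 9, 30), (30, 36, 2, d, 5, 21), (30, 36, 2, d, 5, 34), (37, 36, 25, v, 5, 21), (37, 36, 25, v, 5, 34), (8, 36, 10, t, 5, 21), (8, 36, 10, t, 5, 34)}.
Filtering on B < G leaves {(11, 12, 27, a, 10, 37), (11, 12, 27, a, 6, 38), (11, 12, 27, a, 9, 30), (12, 12, 4, z, 10, 37), (12, 12, 4, z, 6, 38), (12, 12, 4, z, 9, 30)}.
Projecting to G, C, A: {(30, 9, 11), (30, 9, 12), (37, 10, 11), (37, 10, 12), (38, 6, 11), (38, 6, 12)}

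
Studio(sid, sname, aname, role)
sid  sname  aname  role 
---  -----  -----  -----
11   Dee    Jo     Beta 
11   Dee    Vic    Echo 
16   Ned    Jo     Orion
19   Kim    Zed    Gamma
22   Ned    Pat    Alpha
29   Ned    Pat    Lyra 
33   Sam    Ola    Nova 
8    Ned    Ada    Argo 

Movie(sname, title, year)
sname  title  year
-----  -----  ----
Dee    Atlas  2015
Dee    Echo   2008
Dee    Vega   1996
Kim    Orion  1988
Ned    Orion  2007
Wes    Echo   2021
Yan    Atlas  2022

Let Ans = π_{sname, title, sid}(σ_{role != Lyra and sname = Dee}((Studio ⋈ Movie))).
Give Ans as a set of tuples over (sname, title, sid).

Joining Studio and Movie on sname yields {(11, Dee, Jo, Beta, Atlas, 2015), (11, Dee, Jo, Beta, Echo, 2008), (11, Dee, Jo, Beta, Vega, 1996), (11, Dee, Vic, Echo, Atlas, 2015), (11, Dee, Vic, Echo, Echo, 2008), (11, Dee, Vic, Echo, Vega, 1996), (16, Ned, Jo, Orion, Orion, 2007), (19, Kim, Zed, Gamma, Orion, 1988), (22, Ned, Pat, Alpha, Orion, 2007), (29, Ned, Pat, Lyra, Orion, 2007), (8, Ned, Ada, Argo, Orion, 2007)}.
Apply σ_{role != Lyra and sname = Dee}; surviving tuples: {(11, Dee, Jo, Beta, Atlas, 2015), (11, Dee, Jo, Beta, Echo, 2008), (11, Dee, Jo, Beta, Vega, 1996), (11, Dee, Vic, Echo, Atlas, 2015), (11, Dee, Vic, Echo, Echo, 2008), (11, Dee, Vic, Echo, Vega, 1996)}
π[sname, title, sid]: project onto (sname, title, sid) (3 duplicate(s) eliminated) → {(Dee, Atlas, 11), (Dee, Echo, 11), (Dee, Vega, 11)}

{(Dee, Atlas, 11), (Dee, Echo, 11), (Dee, Vega, 11)}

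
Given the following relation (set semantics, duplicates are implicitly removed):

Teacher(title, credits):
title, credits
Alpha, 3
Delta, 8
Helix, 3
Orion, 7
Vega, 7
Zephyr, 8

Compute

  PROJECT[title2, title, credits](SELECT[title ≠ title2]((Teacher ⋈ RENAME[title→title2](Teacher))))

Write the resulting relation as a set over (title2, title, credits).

{(Alpha, Helix, 3), (Delta, Zephyr, 8), (Helix, Alpha, 3), (Orion, Vega, 7), (Vega, Orion, 7), (Zephyr, Delta, 8)}

ρ[title→title2]: schema becomes (title2, credits); tuples unchanged.
Natural join on credits: {(Alpha, 3, Alpha), (Alpha, 3, Helix), (Delta, 8, Delta), (Delta, 8, Zephyr), (Helix, 3, Alpha), (Helix, 3, Helix), (Orion, 7, Orion), (Orion, 7, Vega), (Vega, 7, Orion), (Vega, 7, Vega), (Zephyr, 8, Delta), (Zephyr, 8, Zephyr)}
Apply σ_{title ≠ title2}; surviving tuples: {(Alpha, 3, Helix), (Delta, 8, Zephyr), (Helix, 3, Alpha), (Orion, 7, Vega), (Vega, 7, Orion), (Zephyr, 8, Delta)}
Projecting to title2, title, credits: {(Alpha, Helix, 3), (Delta, Zephyr, 8), (Helix, Alpha, 3), (Orion, Vega, 7), (Vega, Orion, 7), (Zephyr, Delta, 8)}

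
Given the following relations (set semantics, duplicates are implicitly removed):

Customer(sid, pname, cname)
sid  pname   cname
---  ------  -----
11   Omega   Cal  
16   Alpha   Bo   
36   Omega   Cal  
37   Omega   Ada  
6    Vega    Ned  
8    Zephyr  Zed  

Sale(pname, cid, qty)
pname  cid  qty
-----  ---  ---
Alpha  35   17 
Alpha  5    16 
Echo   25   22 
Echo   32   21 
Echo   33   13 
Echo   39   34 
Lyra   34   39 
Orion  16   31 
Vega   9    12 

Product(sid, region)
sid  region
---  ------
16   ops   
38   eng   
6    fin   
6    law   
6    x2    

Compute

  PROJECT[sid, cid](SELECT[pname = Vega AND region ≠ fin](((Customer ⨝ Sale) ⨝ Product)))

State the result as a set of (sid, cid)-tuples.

{(6, 9)}

Joining Customer and Sale on pname yields {(16, Alpha, Bo, 35, 17), (16, Alpha, Bo, 5, 16), (6, Vega, Ned, 9, 12)}.
Joining (Customer ⨝ Sale) and Product on sid yields {(16, Alpha, Bo, 35, 17, ops), (16, Alpha, Bo, 5, 16, ops), (6, Vega, Ned, 9, 12, fin), (6, Vega, Ned, 9, 12, law), (6, Vega, Ned, 9, 12, x2)}.
Apply σ_{pname = Vega AND region ≠ fin}; surviving tuples: {(6, Vega, Ned, 9, 12, law), (6, Vega, Ned, 9, 12, x2)}
Keep only column(s) sid, cid (1 duplicate(s) eliminated): {(6, 9)}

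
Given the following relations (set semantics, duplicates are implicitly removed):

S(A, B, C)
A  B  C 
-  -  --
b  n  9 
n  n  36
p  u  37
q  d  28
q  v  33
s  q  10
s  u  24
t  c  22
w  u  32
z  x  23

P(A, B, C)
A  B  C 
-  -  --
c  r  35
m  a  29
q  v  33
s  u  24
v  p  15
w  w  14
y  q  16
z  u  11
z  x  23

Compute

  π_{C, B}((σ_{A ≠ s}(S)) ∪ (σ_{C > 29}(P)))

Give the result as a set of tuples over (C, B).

{(22, c), (23, x), (28, d), (32, u), (33, v), (35, r), (36, n), (37, u), (9, n)}

Selection A ≠ s: {(b, n, 9), (n, n, 36), (p, u, 37), (q, d, 28), (q, v, 33), (t, c, 22), (w, u, 32), (z, x, 23)}
Selection C > 29: {(c, r, 35), (q, v, 33)}
Set union of the two operands is {(b, n, 9), (c, r, 35), (n, n, 36), (p, u, 37), (q, d, 28), (q, v, 33), (t, c, 22), (w, u, 32), (z, x, 23)}.
Keep only column(s) C, B: {(22, c), (23, x), (28, d), (32, u), (33, v), (35, r), (36, n), (37, u), (9, n)}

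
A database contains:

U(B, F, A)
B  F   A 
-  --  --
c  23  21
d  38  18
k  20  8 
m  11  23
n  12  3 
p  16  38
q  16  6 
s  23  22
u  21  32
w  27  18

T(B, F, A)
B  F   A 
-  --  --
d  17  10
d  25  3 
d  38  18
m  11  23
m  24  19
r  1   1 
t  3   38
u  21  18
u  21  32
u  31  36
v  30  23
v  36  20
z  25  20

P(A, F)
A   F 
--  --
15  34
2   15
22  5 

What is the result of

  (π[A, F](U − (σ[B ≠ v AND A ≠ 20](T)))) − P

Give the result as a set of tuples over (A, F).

{(18, 27), (21, 23), (22, 23), (3, 12), (38, 16), (6, 16), (8, 20)}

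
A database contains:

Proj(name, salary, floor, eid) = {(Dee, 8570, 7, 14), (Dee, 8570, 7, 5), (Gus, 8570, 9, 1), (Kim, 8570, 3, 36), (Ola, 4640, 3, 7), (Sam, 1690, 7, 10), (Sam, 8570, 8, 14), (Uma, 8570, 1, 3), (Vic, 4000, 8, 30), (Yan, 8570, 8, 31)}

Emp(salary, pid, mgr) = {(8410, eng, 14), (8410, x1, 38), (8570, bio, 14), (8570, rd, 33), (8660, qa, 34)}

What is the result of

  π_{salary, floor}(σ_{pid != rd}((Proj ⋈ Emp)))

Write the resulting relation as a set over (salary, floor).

Proj ⋈ Emp (natural join on salary): {(Dee, 8570, 7, 14, bio, 14), (Dee, 8570, 7, 14, rd, 33), (Dee, 8570, 7, 5, bio, 14), (Dee, 8570, 7, 5, rd, 33), (Gus, 8570, 9, 1, bio, 14), (Gus, 8570, 9, 1, rd, 33), (Kim, 8570, 3, 36, bio, 14), (Kim, 8570, 3, 36, rd, 33), (Sam, 8570, 8, 14, bio, 14), (Sam, 8570, 8, 14, rd, 33), (Uma, 8570, 1, 3, bio, 14), (Uma, 8570, 1, 3, rd, 33), (Yan, 8570, 8, 31, bio, 14), (Yan, 8570, 8, 31, rd, 33)}
Filtering on pid != rd leaves {(Dee, 8570, 7, 14, bio, 14), (Dee, 8570, 7, 5, bio, 14), (Gus, 8570, 9, 1, bio, 14), (Kim, 8570, 3, 36, bio, 14), (Sam, 8570, 8, 14, bio, 14), (Uma, 8570, 1, 3, bio, 14), (Yan, 8570, 8, 31, bio, 14)}.
Projecting to salary, floor (2 duplicate(s) eliminated): {(8570, 1), (8570, 3), (8570, 7), (8570, 8), (8570, 9)}

{(8570, 1), (8570, 3), (8570, 7), (8570, 8), (8570, 9)}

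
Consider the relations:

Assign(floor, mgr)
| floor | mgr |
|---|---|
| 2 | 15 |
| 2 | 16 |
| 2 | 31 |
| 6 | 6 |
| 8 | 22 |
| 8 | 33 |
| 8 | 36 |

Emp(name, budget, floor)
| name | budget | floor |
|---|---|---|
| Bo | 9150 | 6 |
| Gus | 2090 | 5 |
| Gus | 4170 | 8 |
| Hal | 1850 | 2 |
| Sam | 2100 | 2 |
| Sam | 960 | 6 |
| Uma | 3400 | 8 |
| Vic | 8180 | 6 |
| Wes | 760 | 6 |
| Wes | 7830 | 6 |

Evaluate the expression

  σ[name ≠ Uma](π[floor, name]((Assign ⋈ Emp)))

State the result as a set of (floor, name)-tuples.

{(2, Hal), (2, Sam), (6, Bo), (6, Sam), (6, Vic), (6, Wes), (8, Gus)}

Natural join on floor: {(2, 15, Hal, 1850), (2, 15, Sam, 2100), (2, 16, Hal, 1850), (2, 16, Sam, 2100), (2, 31, Hal, 1850), (2, 31, Sam, 2100), (6, 6, Bo, 9150), (6, 6, Sam, 960), (6, 6, Vic, 8180), (6, 6, Wes, 760), (6, 6, Wes, 7830), (8, 22, Gus, 4170), (8, 22, Uma, 3400), (8, 33, Gus, 4170), (8, 33, Uma, 3400), (8, 36, Gus, 4170), (8, 36, Uma, 3400)}
Projecting to floor, name (9 duplicate(s) eliminated): {(2, Hal), (2, Sam), (6, Bo), (6, Sam), (6, Vic), (6, Wes), (8, Gus), (8, Uma)}
σ[name ≠ Uma]: keep tuples satisfying name ≠ Uma → {(2, Hal), (2, Sam), (6, Bo), (6, Sam), (6, Vic), (6, Wes), (8, Gus)}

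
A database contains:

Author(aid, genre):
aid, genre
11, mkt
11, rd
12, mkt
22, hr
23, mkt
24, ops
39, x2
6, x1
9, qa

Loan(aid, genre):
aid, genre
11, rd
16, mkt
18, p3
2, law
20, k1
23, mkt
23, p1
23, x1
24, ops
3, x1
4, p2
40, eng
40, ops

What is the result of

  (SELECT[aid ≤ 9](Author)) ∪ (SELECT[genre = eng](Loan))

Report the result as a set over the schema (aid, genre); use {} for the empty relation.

σ[aid ≤ 9]: keep tuples satisfying aid ≤ 9 → {(6, x1), (9, qa)}
σ[genre = eng]: keep tuples satisfying genre = eng → {(40, eng)}
Taking the union: {(40, eng), (6, x1), (9, qa)}

{(40, eng), (6, x1), (9, qa)}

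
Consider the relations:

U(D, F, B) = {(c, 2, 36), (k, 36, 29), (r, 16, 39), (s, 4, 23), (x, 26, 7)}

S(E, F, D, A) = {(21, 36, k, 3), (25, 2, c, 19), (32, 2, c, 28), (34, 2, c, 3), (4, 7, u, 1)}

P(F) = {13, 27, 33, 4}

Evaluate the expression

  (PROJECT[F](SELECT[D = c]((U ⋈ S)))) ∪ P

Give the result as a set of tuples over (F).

Joining U and S on D, F yields {(c, 2, 36, 25, 19), (c, 2, 36, 32, 28), (c, 2, 36, 34, 3), (k, 36, 29, 21, 3)}.
σ[D = c]: keep tuples satisfying D = c → {(c, 2, 36, 25, 19), (c, 2, 36, 32, 28), (c, 2, 36, 34, 3)}
π_{F} gives {2} (2 duplicate(s) eliminated).
Union: {2} with {13, 27, 33, 4} → {13, 2, 27, 33, 4}

{13, 2, 27, 33, 4}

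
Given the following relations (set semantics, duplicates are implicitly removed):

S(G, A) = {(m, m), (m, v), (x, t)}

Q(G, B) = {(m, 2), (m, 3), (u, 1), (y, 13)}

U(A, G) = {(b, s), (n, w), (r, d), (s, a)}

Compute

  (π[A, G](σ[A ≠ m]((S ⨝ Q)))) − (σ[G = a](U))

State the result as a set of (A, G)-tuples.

{(v, m)}

Joining S and Q on G yields {(m, m, 2), (m, m, 3), (m, v, 2), (m, v, 3)}.
Selection A ≠ m: {(m, v, 2), (m, v, 3)}
Keep only column(s) A, G (1 duplicate(s) eliminated): {(v, m)}
Selection G = a: {(s, a)}
Difference: {(v, m)} with {(s, a)} → {(v, m)}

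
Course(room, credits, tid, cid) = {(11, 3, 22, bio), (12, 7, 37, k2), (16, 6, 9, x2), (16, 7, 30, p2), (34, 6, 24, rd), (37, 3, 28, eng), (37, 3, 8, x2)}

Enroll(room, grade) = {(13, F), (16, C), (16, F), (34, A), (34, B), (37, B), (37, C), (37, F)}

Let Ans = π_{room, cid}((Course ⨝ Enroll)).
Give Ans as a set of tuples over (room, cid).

{(16, p2), (16, x2), (34, rd), (37, eng), (37, x2)}

Course ⋈ Enroll (natural join on room): {(16, 6, 9, x2, C), (16, 6, 9, x2, F), (16, 7, 30, p2, C), (16, 7, 30, p2, F), (34, 6, 24, rd, A), (34, 6, 24, rd, B), (37, 3, 28, eng, B), (37, 3, 28, eng, C), (37, 3, 28, eng, F), (37, 3, 8, x2, B), (37, 3, 8, x2, C), (37, 3, 8, x2, F)}
Projecting to room, cid (7 duplicate(s) eliminated): {(16, p2), (16, x2), (34, rd), (37, eng), (37, x2)}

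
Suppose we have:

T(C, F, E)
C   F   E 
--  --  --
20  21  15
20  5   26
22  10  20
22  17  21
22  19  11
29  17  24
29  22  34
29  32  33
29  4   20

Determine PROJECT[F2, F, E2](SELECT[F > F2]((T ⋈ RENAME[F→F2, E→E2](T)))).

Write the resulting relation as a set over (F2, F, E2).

{(10, 17, 20), (10, 19, 20), (17, 19, 21), (17, 22, 24), (17, 32, 24), (22, 32, 34), (4, 17, 20), (4, 22, 20), (4, 32, 20), (5, 21, 26)}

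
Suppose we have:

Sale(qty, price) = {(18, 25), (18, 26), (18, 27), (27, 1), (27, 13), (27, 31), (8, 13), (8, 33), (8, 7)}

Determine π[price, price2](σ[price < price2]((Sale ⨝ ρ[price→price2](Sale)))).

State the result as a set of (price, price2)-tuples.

{(1, 13), (1, 31), (13, 31), (13, 33), (25, 26), (25, 27), (26, 27), (7, 13), (7, 33)}

ρ[price→price2]: schema becomes (qty, price2); tuples unchanged.
Joining Sale and ρ[price→price2](Sale) on qty yields {(18, 25, 25), (18, 25, 26), (18, 25, 27), (18, 26, 25), (18, 26, 26), (18, 26, 27), (18, 27, 25), (18, 27, 26), (18, 27, 27), (27, 1, 1), (27, 1, 13), (27, 1, 31), (27, 13, 1), (27, 13, 13), (27, 13, 31), (27, 31, 1), (27, 31, 13), (27, 31, 31), (8, 13, 13), (8, 13, 33), (8, 13, 7), (8, 33, 13), (8, 33, 33), (8, 33, 7), (8, 7, 13), (8, 7, 33), (8, 7, 7)}.
σ[price < price2]: keep tuples satisfying price < price2 → {(18, 25, 26), (18, 25, 27), (18, 26, 27), (27, 1, 13), (27, 1, 31), (27, 13, 31), (8, 13, 33), (8, 7, 13), (8, 7, 33)}
π_{price, price2} gives {(1, 13), (1, 31), (13, 31), (13, 33), (25, 26), (25, 27), (26, 27), (7, 13), (7, 33)}.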